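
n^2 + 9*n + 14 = (n + 2)*(n + 7)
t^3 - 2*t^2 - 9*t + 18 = (t - 3)*(t - 2)*(t + 3)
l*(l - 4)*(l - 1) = l^3 - 5*l^2 + 4*l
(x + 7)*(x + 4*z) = x^2 + 4*x*z + 7*x + 28*z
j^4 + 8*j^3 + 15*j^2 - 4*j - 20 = (j - 1)*(j + 2)^2*(j + 5)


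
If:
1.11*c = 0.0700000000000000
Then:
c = 0.06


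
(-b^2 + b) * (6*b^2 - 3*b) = -6*b^4 + 9*b^3 - 3*b^2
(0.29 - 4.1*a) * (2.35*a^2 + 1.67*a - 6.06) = -9.635*a^3 - 6.1655*a^2 + 25.3303*a - 1.7574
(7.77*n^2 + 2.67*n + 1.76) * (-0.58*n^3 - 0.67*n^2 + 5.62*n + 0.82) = -4.5066*n^5 - 6.7545*n^4 + 40.8577*n^3 + 20.1976*n^2 + 12.0806*n + 1.4432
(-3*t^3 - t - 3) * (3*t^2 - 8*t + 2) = -9*t^5 + 24*t^4 - 9*t^3 - t^2 + 22*t - 6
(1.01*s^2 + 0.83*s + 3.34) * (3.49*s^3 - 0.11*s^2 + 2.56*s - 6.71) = 3.5249*s^5 + 2.7856*s^4 + 14.1509*s^3 - 5.0197*s^2 + 2.9811*s - 22.4114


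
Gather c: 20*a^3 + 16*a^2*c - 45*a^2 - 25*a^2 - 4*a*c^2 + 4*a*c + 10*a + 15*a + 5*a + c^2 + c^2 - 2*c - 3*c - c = 20*a^3 - 70*a^2 + 30*a + c^2*(2 - 4*a) + c*(16*a^2 + 4*a - 6)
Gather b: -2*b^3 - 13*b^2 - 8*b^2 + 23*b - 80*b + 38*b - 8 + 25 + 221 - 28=-2*b^3 - 21*b^2 - 19*b + 210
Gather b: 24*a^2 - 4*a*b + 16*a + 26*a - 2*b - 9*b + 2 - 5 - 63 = 24*a^2 + 42*a + b*(-4*a - 11) - 66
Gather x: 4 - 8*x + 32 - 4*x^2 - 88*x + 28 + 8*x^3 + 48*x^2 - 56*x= 8*x^3 + 44*x^2 - 152*x + 64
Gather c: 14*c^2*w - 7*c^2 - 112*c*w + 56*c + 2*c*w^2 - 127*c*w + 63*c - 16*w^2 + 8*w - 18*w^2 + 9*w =c^2*(14*w - 7) + c*(2*w^2 - 239*w + 119) - 34*w^2 + 17*w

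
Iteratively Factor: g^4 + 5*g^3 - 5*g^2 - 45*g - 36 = (g + 3)*(g^3 + 2*g^2 - 11*g - 12) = (g + 1)*(g + 3)*(g^2 + g - 12) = (g + 1)*(g + 3)*(g + 4)*(g - 3)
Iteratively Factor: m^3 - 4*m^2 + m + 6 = (m + 1)*(m^2 - 5*m + 6) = (m - 2)*(m + 1)*(m - 3)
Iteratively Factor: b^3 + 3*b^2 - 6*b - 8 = (b + 4)*(b^2 - b - 2) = (b + 1)*(b + 4)*(b - 2)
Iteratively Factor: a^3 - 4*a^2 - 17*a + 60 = (a - 5)*(a^2 + a - 12) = (a - 5)*(a - 3)*(a + 4)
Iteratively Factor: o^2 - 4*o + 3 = (o - 1)*(o - 3)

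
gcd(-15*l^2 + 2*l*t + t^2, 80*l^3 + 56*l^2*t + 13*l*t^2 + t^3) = 5*l + t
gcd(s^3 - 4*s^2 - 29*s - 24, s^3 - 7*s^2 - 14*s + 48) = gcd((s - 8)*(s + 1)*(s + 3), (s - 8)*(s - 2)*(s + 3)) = s^2 - 5*s - 24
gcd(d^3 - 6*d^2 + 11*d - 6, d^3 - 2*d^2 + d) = d - 1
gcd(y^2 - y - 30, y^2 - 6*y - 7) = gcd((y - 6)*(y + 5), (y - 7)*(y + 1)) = 1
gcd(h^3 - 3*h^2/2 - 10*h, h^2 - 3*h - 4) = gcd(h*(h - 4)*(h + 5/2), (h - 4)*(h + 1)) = h - 4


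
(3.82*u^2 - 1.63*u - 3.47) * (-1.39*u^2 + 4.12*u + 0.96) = -5.3098*u^4 + 18.0041*u^3 + 1.7749*u^2 - 15.8612*u - 3.3312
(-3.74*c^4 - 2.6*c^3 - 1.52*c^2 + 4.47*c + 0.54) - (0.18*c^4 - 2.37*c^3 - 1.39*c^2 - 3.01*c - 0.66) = -3.92*c^4 - 0.23*c^3 - 0.13*c^2 + 7.48*c + 1.2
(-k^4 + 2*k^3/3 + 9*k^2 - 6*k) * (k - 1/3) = -k^5 + k^4 + 79*k^3/9 - 9*k^2 + 2*k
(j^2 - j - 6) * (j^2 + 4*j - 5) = j^4 + 3*j^3 - 15*j^2 - 19*j + 30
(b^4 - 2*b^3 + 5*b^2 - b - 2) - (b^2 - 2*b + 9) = b^4 - 2*b^3 + 4*b^2 + b - 11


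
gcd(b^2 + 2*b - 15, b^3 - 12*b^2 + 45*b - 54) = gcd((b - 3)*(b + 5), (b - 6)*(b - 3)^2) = b - 3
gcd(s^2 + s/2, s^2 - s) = s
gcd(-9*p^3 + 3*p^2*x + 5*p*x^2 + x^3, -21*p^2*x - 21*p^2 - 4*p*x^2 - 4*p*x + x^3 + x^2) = 3*p + x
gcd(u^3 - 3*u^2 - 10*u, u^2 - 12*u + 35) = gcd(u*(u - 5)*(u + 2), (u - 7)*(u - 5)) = u - 5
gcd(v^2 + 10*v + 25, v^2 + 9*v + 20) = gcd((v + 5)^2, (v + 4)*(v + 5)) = v + 5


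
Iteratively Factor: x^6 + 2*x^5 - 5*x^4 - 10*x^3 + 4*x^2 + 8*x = (x)*(x^5 + 2*x^4 - 5*x^3 - 10*x^2 + 4*x + 8) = x*(x + 1)*(x^4 + x^3 - 6*x^2 - 4*x + 8) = x*(x + 1)*(x + 2)*(x^3 - x^2 - 4*x + 4) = x*(x - 2)*(x + 1)*(x + 2)*(x^2 + x - 2) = x*(x - 2)*(x + 1)*(x + 2)^2*(x - 1)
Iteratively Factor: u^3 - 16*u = (u + 4)*(u^2 - 4*u) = u*(u + 4)*(u - 4)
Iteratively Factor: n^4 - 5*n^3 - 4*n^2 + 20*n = (n - 5)*(n^3 - 4*n) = (n - 5)*(n + 2)*(n^2 - 2*n) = n*(n - 5)*(n + 2)*(n - 2)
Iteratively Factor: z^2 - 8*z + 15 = (z - 5)*(z - 3)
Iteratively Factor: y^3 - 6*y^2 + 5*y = (y - 1)*(y^2 - 5*y) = (y - 5)*(y - 1)*(y)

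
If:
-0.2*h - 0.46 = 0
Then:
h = -2.30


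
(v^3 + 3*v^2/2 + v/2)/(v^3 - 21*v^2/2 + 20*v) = (2*v^2 + 3*v + 1)/(2*v^2 - 21*v + 40)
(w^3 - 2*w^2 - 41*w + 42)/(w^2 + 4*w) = (w^3 - 2*w^2 - 41*w + 42)/(w*(w + 4))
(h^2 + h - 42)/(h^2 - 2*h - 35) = (-h^2 - h + 42)/(-h^2 + 2*h + 35)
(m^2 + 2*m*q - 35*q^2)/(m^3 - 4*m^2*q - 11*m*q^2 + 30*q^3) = (-m - 7*q)/(-m^2 - m*q + 6*q^2)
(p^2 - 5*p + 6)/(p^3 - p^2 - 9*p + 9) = (p - 2)/(p^2 + 2*p - 3)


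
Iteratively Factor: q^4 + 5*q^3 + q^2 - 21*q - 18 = (q + 3)*(q^3 + 2*q^2 - 5*q - 6) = (q - 2)*(q + 3)*(q^2 + 4*q + 3) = (q - 2)*(q + 1)*(q + 3)*(q + 3)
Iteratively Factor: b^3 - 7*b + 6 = (b - 2)*(b^2 + 2*b - 3) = (b - 2)*(b - 1)*(b + 3)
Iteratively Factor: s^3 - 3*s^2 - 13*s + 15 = (s + 3)*(s^2 - 6*s + 5) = (s - 5)*(s + 3)*(s - 1)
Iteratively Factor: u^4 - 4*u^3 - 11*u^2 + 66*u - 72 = (u - 2)*(u^3 - 2*u^2 - 15*u + 36) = (u - 3)*(u - 2)*(u^2 + u - 12) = (u - 3)^2*(u - 2)*(u + 4)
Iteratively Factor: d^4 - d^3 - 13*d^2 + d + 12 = (d - 4)*(d^3 + 3*d^2 - d - 3) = (d - 4)*(d + 1)*(d^2 + 2*d - 3) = (d - 4)*(d + 1)*(d + 3)*(d - 1)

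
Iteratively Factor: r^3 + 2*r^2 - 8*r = (r + 4)*(r^2 - 2*r) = r*(r + 4)*(r - 2)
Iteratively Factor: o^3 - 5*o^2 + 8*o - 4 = (o - 1)*(o^2 - 4*o + 4) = (o - 2)*(o - 1)*(o - 2)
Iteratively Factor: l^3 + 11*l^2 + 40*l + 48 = (l + 3)*(l^2 + 8*l + 16) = (l + 3)*(l + 4)*(l + 4)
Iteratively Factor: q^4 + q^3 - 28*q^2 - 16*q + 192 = (q + 4)*(q^3 - 3*q^2 - 16*q + 48) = (q + 4)^2*(q^2 - 7*q + 12) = (q - 4)*(q + 4)^2*(q - 3)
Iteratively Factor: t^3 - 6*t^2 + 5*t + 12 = (t + 1)*(t^2 - 7*t + 12) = (t - 4)*(t + 1)*(t - 3)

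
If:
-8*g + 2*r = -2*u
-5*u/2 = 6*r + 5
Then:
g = 7*u/48 - 5/24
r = -5*u/12 - 5/6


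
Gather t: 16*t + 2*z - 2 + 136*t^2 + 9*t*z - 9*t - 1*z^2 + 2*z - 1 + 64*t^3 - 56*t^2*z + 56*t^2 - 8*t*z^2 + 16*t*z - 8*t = 64*t^3 + t^2*(192 - 56*z) + t*(-8*z^2 + 25*z - 1) - z^2 + 4*z - 3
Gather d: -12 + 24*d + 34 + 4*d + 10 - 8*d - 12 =20*d + 20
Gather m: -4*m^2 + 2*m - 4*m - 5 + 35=-4*m^2 - 2*m + 30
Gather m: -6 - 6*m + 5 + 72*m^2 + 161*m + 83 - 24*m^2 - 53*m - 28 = 48*m^2 + 102*m + 54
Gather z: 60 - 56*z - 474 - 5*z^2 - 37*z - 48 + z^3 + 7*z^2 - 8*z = z^3 + 2*z^2 - 101*z - 462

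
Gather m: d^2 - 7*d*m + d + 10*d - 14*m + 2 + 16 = d^2 + 11*d + m*(-7*d - 14) + 18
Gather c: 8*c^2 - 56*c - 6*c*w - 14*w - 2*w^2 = 8*c^2 + c*(-6*w - 56) - 2*w^2 - 14*w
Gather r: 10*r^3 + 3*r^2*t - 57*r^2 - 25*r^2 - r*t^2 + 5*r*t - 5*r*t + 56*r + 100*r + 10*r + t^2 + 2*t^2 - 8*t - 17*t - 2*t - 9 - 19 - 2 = 10*r^3 + r^2*(3*t - 82) + r*(166 - t^2) + 3*t^2 - 27*t - 30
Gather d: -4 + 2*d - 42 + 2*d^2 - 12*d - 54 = 2*d^2 - 10*d - 100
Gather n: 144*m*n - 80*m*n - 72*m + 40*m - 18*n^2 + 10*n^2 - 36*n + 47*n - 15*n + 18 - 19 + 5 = -32*m - 8*n^2 + n*(64*m - 4) + 4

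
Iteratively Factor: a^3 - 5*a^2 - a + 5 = (a - 5)*(a^2 - 1) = (a - 5)*(a - 1)*(a + 1)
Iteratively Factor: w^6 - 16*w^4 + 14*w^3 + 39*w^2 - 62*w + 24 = (w - 1)*(w^5 + w^4 - 15*w^3 - w^2 + 38*w - 24) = (w - 3)*(w - 1)*(w^4 + 4*w^3 - 3*w^2 - 10*w + 8) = (w - 3)*(w - 1)*(w + 4)*(w^3 - 3*w + 2) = (w - 3)*(w - 1)^2*(w + 4)*(w^2 + w - 2) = (w - 3)*(w - 1)^3*(w + 4)*(w + 2)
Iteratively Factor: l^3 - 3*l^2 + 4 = (l - 2)*(l^2 - l - 2) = (l - 2)*(l + 1)*(l - 2)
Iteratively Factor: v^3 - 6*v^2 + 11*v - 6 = (v - 1)*(v^2 - 5*v + 6) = (v - 3)*(v - 1)*(v - 2)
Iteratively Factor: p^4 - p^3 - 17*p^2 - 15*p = (p + 1)*(p^3 - 2*p^2 - 15*p) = (p - 5)*(p + 1)*(p^2 + 3*p) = (p - 5)*(p + 1)*(p + 3)*(p)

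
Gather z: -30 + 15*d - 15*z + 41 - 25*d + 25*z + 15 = -10*d + 10*z + 26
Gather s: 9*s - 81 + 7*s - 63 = 16*s - 144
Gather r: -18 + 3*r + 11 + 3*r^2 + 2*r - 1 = 3*r^2 + 5*r - 8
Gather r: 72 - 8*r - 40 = 32 - 8*r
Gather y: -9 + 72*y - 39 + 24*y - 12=96*y - 60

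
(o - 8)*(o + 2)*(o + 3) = o^3 - 3*o^2 - 34*o - 48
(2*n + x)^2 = 4*n^2 + 4*n*x + x^2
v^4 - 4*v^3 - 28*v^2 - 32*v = v*(v - 8)*(v + 2)^2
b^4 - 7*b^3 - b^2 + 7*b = b*(b - 7)*(b - 1)*(b + 1)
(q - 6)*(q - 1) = q^2 - 7*q + 6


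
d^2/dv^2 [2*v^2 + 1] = 4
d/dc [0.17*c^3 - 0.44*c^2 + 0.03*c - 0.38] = 0.51*c^2 - 0.88*c + 0.03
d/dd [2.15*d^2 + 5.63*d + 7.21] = 4.3*d + 5.63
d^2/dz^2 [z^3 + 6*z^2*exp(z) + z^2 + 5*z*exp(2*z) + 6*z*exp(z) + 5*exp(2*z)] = 6*z^2*exp(z) + 20*z*exp(2*z) + 30*z*exp(z) + 6*z + 40*exp(2*z) + 24*exp(z) + 2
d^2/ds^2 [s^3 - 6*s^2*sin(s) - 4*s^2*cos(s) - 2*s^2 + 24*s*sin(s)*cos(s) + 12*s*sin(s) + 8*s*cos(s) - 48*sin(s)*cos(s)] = 6*s^2*sin(s) + 4*s^2*cos(s) + 4*s*sin(s) - 48*s*sin(2*s) - 32*s*cos(s) + 6*s - 28*sin(s) + 96*sin(2*s) + 16*cos(s) + 48*cos(2*s) - 4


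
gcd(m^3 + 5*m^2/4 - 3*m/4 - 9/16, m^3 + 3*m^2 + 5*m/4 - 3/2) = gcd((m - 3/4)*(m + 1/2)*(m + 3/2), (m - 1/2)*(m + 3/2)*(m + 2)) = m + 3/2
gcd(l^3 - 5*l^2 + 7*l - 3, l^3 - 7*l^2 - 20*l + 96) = l - 3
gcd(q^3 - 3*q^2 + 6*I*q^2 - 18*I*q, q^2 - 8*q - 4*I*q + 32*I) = 1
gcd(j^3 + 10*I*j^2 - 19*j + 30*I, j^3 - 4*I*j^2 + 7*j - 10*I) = j - I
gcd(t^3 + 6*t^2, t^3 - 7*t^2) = t^2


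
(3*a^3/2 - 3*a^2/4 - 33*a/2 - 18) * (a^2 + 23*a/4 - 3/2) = 3*a^5/2 + 63*a^4/8 - 369*a^3/16 - 447*a^2/4 - 315*a/4 + 27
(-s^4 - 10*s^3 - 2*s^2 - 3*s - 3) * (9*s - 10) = -9*s^5 - 80*s^4 + 82*s^3 - 7*s^2 + 3*s + 30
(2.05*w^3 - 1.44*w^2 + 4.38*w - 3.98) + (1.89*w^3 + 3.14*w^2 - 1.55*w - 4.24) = 3.94*w^3 + 1.7*w^2 + 2.83*w - 8.22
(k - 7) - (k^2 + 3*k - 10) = -k^2 - 2*k + 3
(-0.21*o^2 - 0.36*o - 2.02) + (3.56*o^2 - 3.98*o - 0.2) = 3.35*o^2 - 4.34*o - 2.22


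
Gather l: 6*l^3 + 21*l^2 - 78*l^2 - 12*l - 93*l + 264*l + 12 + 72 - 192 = 6*l^3 - 57*l^2 + 159*l - 108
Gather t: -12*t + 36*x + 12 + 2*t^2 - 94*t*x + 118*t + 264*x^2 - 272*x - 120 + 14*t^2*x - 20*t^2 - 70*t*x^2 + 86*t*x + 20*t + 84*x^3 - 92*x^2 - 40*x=t^2*(14*x - 18) + t*(-70*x^2 - 8*x + 126) + 84*x^3 + 172*x^2 - 276*x - 108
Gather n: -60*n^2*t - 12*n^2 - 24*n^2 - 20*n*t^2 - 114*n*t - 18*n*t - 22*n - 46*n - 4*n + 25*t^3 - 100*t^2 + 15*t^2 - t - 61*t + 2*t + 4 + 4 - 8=n^2*(-60*t - 36) + n*(-20*t^2 - 132*t - 72) + 25*t^3 - 85*t^2 - 60*t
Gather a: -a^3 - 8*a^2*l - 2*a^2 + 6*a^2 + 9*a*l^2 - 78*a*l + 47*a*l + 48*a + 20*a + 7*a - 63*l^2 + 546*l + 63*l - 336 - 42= -a^3 + a^2*(4 - 8*l) + a*(9*l^2 - 31*l + 75) - 63*l^2 + 609*l - 378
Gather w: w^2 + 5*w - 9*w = w^2 - 4*w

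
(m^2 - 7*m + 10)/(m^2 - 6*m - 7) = (-m^2 + 7*m - 10)/(-m^2 + 6*m + 7)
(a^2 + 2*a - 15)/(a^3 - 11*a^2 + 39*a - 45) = (a + 5)/(a^2 - 8*a + 15)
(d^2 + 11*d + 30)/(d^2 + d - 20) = (d + 6)/(d - 4)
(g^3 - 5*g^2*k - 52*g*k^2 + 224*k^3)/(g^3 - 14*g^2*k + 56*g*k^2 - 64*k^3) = (g + 7*k)/(g - 2*k)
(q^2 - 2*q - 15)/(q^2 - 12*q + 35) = (q + 3)/(q - 7)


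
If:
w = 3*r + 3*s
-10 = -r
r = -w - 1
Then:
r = 10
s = -41/3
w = -11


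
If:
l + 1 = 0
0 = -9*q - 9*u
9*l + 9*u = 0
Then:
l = -1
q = -1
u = 1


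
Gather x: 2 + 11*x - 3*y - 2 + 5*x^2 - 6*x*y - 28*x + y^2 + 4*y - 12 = 5*x^2 + x*(-6*y - 17) + y^2 + y - 12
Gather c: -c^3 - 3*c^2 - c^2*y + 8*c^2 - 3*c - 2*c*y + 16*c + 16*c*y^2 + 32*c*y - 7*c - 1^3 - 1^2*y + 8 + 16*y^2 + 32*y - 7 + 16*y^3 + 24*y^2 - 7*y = -c^3 + c^2*(5 - y) + c*(16*y^2 + 30*y + 6) + 16*y^3 + 40*y^2 + 24*y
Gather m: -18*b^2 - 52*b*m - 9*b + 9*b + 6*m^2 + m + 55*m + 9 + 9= -18*b^2 + 6*m^2 + m*(56 - 52*b) + 18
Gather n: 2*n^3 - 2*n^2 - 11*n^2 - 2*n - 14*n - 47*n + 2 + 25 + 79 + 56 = 2*n^3 - 13*n^2 - 63*n + 162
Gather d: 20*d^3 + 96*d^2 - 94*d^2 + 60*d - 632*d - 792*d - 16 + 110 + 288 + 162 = 20*d^3 + 2*d^2 - 1364*d + 544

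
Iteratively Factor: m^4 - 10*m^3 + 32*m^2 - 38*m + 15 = (m - 1)*(m^3 - 9*m^2 + 23*m - 15) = (m - 1)^2*(m^2 - 8*m + 15) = (m - 5)*(m - 1)^2*(m - 3)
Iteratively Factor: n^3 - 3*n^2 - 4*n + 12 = (n + 2)*(n^2 - 5*n + 6) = (n - 3)*(n + 2)*(n - 2)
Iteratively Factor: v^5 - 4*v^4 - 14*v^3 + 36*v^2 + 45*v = (v - 5)*(v^4 + v^3 - 9*v^2 - 9*v) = (v - 5)*(v - 3)*(v^3 + 4*v^2 + 3*v) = (v - 5)*(v - 3)*(v + 1)*(v^2 + 3*v) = v*(v - 5)*(v - 3)*(v + 1)*(v + 3)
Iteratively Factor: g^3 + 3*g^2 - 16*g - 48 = (g + 3)*(g^2 - 16) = (g + 3)*(g + 4)*(g - 4)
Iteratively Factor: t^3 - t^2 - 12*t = (t - 4)*(t^2 + 3*t) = t*(t - 4)*(t + 3)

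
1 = 1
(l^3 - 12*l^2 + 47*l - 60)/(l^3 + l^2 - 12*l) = (l^2 - 9*l + 20)/(l*(l + 4))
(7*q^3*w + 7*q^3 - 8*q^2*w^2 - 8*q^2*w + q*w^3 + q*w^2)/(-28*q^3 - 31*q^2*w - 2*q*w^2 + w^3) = q*(-q*w - q + w^2 + w)/(4*q^2 + 5*q*w + w^2)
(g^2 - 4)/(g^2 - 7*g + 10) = (g + 2)/(g - 5)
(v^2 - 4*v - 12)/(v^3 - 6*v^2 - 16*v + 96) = (v + 2)/(v^2 - 16)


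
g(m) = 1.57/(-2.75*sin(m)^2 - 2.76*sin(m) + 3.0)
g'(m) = 1.57*(5.5*sin(m)*cos(m) + 2.76*cos(m))/(-2.75*sin(m)^2 - 2.76*sin(m) + 3.0)^2 = (8.635*sin(m) + 4.3332)*cos(m)/(2.75*sin(m)^2 + 2.76*sin(m) - 3.0)^2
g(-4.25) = -0.94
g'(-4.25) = -1.92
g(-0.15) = 0.47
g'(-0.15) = 0.27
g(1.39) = -0.66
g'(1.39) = 0.41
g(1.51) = -0.63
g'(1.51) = 0.13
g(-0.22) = 0.45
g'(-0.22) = 0.20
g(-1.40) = 0.51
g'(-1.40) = -0.08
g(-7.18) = 0.45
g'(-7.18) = -0.12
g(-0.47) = 0.43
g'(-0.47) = 0.03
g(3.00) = 0.61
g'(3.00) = -0.84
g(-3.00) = 0.47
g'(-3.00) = -0.28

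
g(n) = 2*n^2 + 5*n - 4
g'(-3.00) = -7.00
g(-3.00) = -1.00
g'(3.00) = 17.00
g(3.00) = 29.00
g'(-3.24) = -7.96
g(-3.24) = 0.80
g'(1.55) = 11.20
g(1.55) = 8.56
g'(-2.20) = -3.80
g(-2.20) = -5.32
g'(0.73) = 7.92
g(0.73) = 0.72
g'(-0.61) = 2.56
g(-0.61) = -6.31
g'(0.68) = 7.72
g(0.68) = 0.32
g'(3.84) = 20.36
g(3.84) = 44.69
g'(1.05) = 9.20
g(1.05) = 3.46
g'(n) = 4*n + 5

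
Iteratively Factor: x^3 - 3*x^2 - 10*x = (x - 5)*(x^2 + 2*x) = x*(x - 5)*(x + 2)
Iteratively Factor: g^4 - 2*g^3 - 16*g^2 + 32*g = (g - 2)*(g^3 - 16*g) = g*(g - 2)*(g^2 - 16) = g*(g - 4)*(g - 2)*(g + 4)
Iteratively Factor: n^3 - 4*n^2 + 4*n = (n - 2)*(n^2 - 2*n) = (n - 2)^2*(n)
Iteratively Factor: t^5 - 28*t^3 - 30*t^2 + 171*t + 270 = (t + 2)*(t^4 - 2*t^3 - 24*t^2 + 18*t + 135) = (t - 5)*(t + 2)*(t^3 + 3*t^2 - 9*t - 27) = (t - 5)*(t - 3)*(t + 2)*(t^2 + 6*t + 9) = (t - 5)*(t - 3)*(t + 2)*(t + 3)*(t + 3)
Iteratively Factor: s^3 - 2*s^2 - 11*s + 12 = (s - 4)*(s^2 + 2*s - 3) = (s - 4)*(s + 3)*(s - 1)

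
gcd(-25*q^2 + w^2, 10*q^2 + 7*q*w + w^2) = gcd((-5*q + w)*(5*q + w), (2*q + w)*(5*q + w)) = 5*q + w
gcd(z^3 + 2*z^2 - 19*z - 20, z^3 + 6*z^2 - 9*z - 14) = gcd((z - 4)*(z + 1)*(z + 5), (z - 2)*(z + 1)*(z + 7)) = z + 1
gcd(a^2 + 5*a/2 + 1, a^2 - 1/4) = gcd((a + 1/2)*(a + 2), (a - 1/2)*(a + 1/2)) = a + 1/2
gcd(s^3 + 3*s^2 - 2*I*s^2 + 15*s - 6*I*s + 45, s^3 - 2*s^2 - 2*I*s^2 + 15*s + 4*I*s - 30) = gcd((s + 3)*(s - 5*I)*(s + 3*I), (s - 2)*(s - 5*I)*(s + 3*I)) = s^2 - 2*I*s + 15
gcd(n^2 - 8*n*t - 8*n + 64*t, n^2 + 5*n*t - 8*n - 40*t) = n - 8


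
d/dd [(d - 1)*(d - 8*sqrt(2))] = 2*d - 8*sqrt(2) - 1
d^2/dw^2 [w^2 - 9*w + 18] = 2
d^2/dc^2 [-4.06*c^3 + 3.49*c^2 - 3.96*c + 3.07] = 6.98 - 24.36*c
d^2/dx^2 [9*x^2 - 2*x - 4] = 18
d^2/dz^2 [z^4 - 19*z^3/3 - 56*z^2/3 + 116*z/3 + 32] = 12*z^2 - 38*z - 112/3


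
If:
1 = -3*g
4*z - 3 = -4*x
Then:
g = -1/3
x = 3/4 - z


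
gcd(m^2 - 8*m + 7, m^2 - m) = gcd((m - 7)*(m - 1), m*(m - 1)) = m - 1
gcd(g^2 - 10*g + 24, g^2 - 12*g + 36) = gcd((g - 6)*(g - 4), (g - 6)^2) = g - 6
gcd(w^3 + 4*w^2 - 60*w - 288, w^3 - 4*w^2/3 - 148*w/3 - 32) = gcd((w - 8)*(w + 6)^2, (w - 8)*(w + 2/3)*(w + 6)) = w^2 - 2*w - 48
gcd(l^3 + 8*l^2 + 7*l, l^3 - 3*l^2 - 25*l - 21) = l + 1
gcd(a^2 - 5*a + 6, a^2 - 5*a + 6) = a^2 - 5*a + 6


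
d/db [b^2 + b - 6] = 2*b + 1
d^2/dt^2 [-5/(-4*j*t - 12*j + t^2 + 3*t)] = 10*(4*j*t + 12*j - t^2 - 3*t + (-4*j + 2*t + 3)^2)/(4*j*t + 12*j - t^2 - 3*t)^3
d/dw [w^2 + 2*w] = 2*w + 2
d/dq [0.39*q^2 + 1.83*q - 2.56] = 0.78*q + 1.83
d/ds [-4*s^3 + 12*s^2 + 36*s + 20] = -12*s^2 + 24*s + 36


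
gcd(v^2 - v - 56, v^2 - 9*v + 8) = v - 8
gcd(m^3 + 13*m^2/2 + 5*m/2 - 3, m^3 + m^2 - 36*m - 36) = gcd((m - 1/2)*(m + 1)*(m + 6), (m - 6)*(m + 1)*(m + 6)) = m^2 + 7*m + 6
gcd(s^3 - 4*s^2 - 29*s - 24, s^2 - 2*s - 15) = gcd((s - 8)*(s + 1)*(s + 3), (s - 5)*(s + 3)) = s + 3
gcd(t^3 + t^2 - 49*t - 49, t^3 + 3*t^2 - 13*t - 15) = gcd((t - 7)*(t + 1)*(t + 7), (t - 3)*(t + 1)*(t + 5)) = t + 1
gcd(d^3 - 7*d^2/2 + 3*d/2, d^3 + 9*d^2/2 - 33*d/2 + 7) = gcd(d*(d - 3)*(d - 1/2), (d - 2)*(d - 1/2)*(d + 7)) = d - 1/2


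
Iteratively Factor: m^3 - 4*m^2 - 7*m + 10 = (m + 2)*(m^2 - 6*m + 5) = (m - 1)*(m + 2)*(m - 5)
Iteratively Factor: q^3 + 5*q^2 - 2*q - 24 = (q - 2)*(q^2 + 7*q + 12) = (q - 2)*(q + 4)*(q + 3)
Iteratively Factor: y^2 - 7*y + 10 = (y - 2)*(y - 5)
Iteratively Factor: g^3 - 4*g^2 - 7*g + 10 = (g - 1)*(g^2 - 3*g - 10) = (g - 1)*(g + 2)*(g - 5)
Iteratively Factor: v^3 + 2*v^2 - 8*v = (v - 2)*(v^2 + 4*v) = (v - 2)*(v + 4)*(v)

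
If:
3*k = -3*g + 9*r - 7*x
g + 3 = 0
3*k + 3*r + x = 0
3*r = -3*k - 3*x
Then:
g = -3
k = 3/4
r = -3/4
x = 0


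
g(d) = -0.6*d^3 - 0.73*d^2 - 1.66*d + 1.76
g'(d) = -1.8*d^2 - 1.46*d - 1.66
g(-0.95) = 3.19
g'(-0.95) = -1.90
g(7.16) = -267.79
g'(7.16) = -104.39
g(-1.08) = 3.46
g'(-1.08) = -2.18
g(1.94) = -8.59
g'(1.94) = -11.27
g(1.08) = -1.64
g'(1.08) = -5.34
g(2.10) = -10.50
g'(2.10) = -12.66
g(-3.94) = 33.67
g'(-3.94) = -23.85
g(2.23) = -12.23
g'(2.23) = -13.87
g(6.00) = -164.08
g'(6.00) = -75.22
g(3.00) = -25.99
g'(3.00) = -22.24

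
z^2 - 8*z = z*(z - 8)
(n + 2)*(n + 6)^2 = n^3 + 14*n^2 + 60*n + 72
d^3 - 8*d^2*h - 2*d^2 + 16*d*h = d*(d - 2)*(d - 8*h)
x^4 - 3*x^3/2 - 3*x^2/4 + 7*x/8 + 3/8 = (x - 3/2)*(x - 1)*(x + 1/2)^2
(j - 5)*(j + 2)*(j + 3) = j^3 - 19*j - 30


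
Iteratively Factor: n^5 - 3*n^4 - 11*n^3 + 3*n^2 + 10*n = (n + 1)*(n^4 - 4*n^3 - 7*n^2 + 10*n) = (n - 1)*(n + 1)*(n^3 - 3*n^2 - 10*n) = (n - 1)*(n + 1)*(n + 2)*(n^2 - 5*n) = n*(n - 1)*(n + 1)*(n + 2)*(n - 5)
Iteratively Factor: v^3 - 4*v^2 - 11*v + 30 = (v + 3)*(v^2 - 7*v + 10) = (v - 2)*(v + 3)*(v - 5)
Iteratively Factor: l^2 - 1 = (l + 1)*(l - 1)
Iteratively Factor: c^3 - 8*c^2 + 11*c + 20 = (c - 5)*(c^2 - 3*c - 4) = (c - 5)*(c - 4)*(c + 1)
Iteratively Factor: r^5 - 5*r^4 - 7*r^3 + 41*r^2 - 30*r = (r - 2)*(r^4 - 3*r^3 - 13*r^2 + 15*r) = (r - 5)*(r - 2)*(r^3 + 2*r^2 - 3*r) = r*(r - 5)*(r - 2)*(r^2 + 2*r - 3) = r*(r - 5)*(r - 2)*(r - 1)*(r + 3)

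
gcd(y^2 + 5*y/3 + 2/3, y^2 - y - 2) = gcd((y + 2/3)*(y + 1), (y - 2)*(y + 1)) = y + 1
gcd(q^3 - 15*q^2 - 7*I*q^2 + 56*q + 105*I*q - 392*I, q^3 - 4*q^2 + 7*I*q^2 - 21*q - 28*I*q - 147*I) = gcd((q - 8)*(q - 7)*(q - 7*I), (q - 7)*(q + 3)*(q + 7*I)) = q - 7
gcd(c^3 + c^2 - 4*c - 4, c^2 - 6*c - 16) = c + 2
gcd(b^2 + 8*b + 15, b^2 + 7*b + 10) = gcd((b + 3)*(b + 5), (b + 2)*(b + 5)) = b + 5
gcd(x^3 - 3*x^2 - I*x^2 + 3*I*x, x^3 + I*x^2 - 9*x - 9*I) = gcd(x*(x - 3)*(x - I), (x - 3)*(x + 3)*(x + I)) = x - 3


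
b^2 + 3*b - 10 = (b - 2)*(b + 5)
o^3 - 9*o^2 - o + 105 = (o - 7)*(o - 5)*(o + 3)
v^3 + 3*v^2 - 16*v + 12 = (v - 2)*(v - 1)*(v + 6)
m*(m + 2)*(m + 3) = m^3 + 5*m^2 + 6*m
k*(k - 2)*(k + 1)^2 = k^4 - 3*k^2 - 2*k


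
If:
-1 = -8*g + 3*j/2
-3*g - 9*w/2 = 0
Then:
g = -3*w/2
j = -8*w - 2/3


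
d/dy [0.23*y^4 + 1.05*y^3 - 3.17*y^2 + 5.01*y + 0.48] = 0.92*y^3 + 3.15*y^2 - 6.34*y + 5.01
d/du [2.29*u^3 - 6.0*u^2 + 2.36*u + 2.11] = 6.87*u^2 - 12.0*u + 2.36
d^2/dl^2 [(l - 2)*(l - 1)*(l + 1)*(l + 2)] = 12*l^2 - 10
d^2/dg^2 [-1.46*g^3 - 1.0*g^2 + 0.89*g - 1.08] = -8.76*g - 2.0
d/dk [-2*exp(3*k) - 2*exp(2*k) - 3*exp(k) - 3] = (-6*exp(2*k) - 4*exp(k) - 3)*exp(k)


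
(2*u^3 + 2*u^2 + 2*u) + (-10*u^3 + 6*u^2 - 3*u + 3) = -8*u^3 + 8*u^2 - u + 3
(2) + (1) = 3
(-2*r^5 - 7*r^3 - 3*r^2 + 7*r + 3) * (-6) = 12*r^5 + 42*r^3 + 18*r^2 - 42*r - 18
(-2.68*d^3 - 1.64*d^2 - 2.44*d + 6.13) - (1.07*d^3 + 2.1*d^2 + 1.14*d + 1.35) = -3.75*d^3 - 3.74*d^2 - 3.58*d + 4.78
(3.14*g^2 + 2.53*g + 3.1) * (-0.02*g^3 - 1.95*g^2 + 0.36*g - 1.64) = -0.0628*g^5 - 6.1736*g^4 - 3.8651*g^3 - 10.2838*g^2 - 3.0332*g - 5.084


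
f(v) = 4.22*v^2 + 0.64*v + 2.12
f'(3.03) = 26.21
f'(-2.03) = -16.49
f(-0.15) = 2.12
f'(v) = 8.44*v + 0.64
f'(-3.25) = -26.79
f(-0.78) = 4.19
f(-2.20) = 21.14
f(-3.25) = 44.61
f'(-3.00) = -24.68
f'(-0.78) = -5.94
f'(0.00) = 0.64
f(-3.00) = 38.18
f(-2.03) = 18.21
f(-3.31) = 46.24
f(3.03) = 42.80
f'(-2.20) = -17.93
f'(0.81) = 7.48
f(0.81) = 5.41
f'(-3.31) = -27.30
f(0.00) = 2.12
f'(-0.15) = -0.63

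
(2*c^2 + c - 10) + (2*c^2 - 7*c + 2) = 4*c^2 - 6*c - 8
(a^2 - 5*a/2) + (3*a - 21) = a^2 + a/2 - 21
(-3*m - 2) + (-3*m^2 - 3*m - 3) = -3*m^2 - 6*m - 5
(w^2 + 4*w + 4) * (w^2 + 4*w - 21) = w^4 + 8*w^3 - w^2 - 68*w - 84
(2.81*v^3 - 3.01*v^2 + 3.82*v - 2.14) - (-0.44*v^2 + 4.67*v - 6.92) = 2.81*v^3 - 2.57*v^2 - 0.85*v + 4.78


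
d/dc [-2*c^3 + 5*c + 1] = 5 - 6*c^2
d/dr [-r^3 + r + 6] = 1 - 3*r^2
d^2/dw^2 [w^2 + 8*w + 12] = 2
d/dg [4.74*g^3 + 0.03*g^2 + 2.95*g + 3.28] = 14.22*g^2 + 0.06*g + 2.95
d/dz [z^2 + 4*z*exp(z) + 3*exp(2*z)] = 4*z*exp(z) + 2*z + 6*exp(2*z) + 4*exp(z)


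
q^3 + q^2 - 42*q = q*(q - 6)*(q + 7)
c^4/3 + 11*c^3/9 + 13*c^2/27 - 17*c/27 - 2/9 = (c/3 + 1)*(c - 2/3)*(c + 1/3)*(c + 1)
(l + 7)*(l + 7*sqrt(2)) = l^2 + 7*l + 7*sqrt(2)*l + 49*sqrt(2)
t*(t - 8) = t^2 - 8*t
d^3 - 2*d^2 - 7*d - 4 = (d - 4)*(d + 1)^2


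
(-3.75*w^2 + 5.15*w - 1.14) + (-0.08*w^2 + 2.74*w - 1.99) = -3.83*w^2 + 7.89*w - 3.13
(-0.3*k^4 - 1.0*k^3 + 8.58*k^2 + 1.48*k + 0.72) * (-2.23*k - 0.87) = 0.669*k^5 + 2.491*k^4 - 18.2634*k^3 - 10.765*k^2 - 2.8932*k - 0.6264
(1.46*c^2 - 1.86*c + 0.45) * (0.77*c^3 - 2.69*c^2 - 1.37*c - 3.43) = 1.1242*c^5 - 5.3596*c^4 + 3.3497*c^3 - 3.6701*c^2 + 5.7633*c - 1.5435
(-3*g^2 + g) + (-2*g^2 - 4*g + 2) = -5*g^2 - 3*g + 2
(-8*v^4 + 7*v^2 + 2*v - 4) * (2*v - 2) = -16*v^5 + 16*v^4 + 14*v^3 - 10*v^2 - 12*v + 8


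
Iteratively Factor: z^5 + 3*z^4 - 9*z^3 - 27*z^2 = (z + 3)*(z^4 - 9*z^2) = (z - 3)*(z + 3)*(z^3 + 3*z^2) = z*(z - 3)*(z + 3)*(z^2 + 3*z) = z^2*(z - 3)*(z + 3)*(z + 3)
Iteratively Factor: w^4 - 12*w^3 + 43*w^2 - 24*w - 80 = (w - 4)*(w^3 - 8*w^2 + 11*w + 20) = (w - 5)*(w - 4)*(w^2 - 3*w - 4) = (w - 5)*(w - 4)*(w + 1)*(w - 4)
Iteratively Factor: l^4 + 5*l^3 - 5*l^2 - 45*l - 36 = (l + 1)*(l^3 + 4*l^2 - 9*l - 36) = (l + 1)*(l + 3)*(l^2 + l - 12) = (l + 1)*(l + 3)*(l + 4)*(l - 3)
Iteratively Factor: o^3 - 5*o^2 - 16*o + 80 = (o - 4)*(o^2 - o - 20) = (o - 5)*(o - 4)*(o + 4)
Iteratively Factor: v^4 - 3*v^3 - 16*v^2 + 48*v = (v - 3)*(v^3 - 16*v) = v*(v - 3)*(v^2 - 16) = v*(v - 4)*(v - 3)*(v + 4)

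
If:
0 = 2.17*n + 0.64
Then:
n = -0.29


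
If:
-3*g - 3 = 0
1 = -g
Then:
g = -1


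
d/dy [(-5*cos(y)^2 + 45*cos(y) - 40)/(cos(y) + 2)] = 5*(cos(y)^2 + 4*cos(y) - 26)*sin(y)/(cos(y) + 2)^2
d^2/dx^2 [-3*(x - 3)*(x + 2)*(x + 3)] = -18*x - 12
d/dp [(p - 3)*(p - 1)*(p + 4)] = 3*p^2 - 13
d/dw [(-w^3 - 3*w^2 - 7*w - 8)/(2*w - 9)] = (-4*w^3 + 21*w^2 + 54*w + 79)/(4*w^2 - 36*w + 81)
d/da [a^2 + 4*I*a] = 2*a + 4*I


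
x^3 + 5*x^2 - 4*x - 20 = (x - 2)*(x + 2)*(x + 5)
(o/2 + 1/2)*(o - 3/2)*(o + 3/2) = o^3/2 + o^2/2 - 9*o/8 - 9/8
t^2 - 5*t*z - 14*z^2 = (t - 7*z)*(t + 2*z)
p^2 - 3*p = p*(p - 3)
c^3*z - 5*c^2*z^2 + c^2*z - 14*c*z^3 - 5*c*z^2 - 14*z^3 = (c - 7*z)*(c + 2*z)*(c*z + z)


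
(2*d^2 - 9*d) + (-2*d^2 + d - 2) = -8*d - 2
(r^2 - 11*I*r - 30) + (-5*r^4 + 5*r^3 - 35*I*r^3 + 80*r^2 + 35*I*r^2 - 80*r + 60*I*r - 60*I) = -5*r^4 + 5*r^3 - 35*I*r^3 + 81*r^2 + 35*I*r^2 - 80*r + 49*I*r - 30 - 60*I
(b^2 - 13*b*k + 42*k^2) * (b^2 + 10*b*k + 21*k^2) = b^4 - 3*b^3*k - 67*b^2*k^2 + 147*b*k^3 + 882*k^4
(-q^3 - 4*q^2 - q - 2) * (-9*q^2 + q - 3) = 9*q^5 + 35*q^4 + 8*q^3 + 29*q^2 + q + 6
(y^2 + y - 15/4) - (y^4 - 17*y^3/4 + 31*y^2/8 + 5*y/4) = -y^4 + 17*y^3/4 - 23*y^2/8 - y/4 - 15/4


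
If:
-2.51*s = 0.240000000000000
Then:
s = -0.10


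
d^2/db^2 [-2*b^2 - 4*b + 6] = -4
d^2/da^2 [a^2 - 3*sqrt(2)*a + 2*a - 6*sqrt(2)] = 2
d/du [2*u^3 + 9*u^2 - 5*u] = 6*u^2 + 18*u - 5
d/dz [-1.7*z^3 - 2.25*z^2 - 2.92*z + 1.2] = -5.1*z^2 - 4.5*z - 2.92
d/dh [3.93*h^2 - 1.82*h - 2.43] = 7.86*h - 1.82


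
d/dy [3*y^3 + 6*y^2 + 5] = 3*y*(3*y + 4)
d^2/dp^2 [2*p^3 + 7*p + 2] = 12*p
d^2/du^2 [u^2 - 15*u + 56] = 2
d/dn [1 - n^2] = -2*n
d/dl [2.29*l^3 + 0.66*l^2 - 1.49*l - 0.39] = 6.87*l^2 + 1.32*l - 1.49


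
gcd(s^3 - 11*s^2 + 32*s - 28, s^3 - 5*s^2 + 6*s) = s - 2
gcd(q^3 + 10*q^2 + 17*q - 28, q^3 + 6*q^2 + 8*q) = q + 4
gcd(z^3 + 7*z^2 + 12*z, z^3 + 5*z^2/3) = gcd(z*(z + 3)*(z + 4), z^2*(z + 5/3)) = z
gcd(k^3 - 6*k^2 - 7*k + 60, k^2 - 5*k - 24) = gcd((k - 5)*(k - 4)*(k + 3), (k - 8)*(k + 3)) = k + 3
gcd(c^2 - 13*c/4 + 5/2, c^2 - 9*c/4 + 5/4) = c - 5/4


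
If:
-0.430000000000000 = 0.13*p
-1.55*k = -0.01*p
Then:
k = -0.02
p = -3.31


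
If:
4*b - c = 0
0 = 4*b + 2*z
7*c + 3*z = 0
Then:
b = 0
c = 0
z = 0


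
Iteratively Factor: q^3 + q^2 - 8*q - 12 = (q - 3)*(q^2 + 4*q + 4) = (q - 3)*(q + 2)*(q + 2)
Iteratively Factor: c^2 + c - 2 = (c + 2)*(c - 1)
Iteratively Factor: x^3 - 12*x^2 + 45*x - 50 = (x - 5)*(x^2 - 7*x + 10) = (x - 5)*(x - 2)*(x - 5)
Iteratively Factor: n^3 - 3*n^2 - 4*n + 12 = (n - 2)*(n^2 - n - 6) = (n - 2)*(n + 2)*(n - 3)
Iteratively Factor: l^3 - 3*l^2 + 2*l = (l)*(l^2 - 3*l + 2) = l*(l - 1)*(l - 2)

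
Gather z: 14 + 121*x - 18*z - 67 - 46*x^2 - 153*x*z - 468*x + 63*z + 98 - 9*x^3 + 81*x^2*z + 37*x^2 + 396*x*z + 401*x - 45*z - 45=-9*x^3 - 9*x^2 + 54*x + z*(81*x^2 + 243*x)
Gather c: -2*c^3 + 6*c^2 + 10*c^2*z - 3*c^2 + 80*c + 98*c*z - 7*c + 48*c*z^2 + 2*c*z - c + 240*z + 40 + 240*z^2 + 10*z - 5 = -2*c^3 + c^2*(10*z + 3) + c*(48*z^2 + 100*z + 72) + 240*z^2 + 250*z + 35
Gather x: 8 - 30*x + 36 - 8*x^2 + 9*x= -8*x^2 - 21*x + 44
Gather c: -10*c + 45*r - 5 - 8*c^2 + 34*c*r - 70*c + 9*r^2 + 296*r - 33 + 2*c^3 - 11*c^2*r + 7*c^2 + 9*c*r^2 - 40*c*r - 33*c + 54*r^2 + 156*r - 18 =2*c^3 + c^2*(-11*r - 1) + c*(9*r^2 - 6*r - 113) + 63*r^2 + 497*r - 56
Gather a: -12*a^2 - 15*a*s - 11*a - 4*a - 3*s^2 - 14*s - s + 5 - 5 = -12*a^2 + a*(-15*s - 15) - 3*s^2 - 15*s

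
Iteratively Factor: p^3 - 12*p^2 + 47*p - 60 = (p - 4)*(p^2 - 8*p + 15) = (p - 4)*(p - 3)*(p - 5)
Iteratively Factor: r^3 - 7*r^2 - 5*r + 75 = (r + 3)*(r^2 - 10*r + 25) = (r - 5)*(r + 3)*(r - 5)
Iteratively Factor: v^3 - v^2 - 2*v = (v)*(v^2 - v - 2) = v*(v - 2)*(v + 1)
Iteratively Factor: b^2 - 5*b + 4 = (b - 4)*(b - 1)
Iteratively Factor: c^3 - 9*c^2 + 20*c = (c - 5)*(c^2 - 4*c) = c*(c - 5)*(c - 4)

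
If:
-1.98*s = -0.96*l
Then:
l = 2.0625*s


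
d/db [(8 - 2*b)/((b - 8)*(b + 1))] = 2*(b^2 - 8*b + 36)/(b^4 - 14*b^3 + 33*b^2 + 112*b + 64)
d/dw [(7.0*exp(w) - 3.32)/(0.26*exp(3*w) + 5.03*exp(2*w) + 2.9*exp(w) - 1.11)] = (-3.64*exp(3*w) - 32.6204*exp(2*w) + 33.3992*exp(w) + 1.858)*exp(w)/(0.0676*exp(6*w) + 2.6156*exp(5*w) + 26.8089*exp(4*w) + 28.5968*exp(3*w) - 2.7566*exp(2*w) - 6.438*exp(w) + 1.2321)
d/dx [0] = 0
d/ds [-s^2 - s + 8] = -2*s - 1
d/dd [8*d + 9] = 8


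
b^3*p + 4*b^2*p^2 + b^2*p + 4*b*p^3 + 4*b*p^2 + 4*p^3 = (b + 2*p)^2*(b*p + p)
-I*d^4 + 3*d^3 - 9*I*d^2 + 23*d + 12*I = (d - 3*I)*(d + I)*(d + 4*I)*(-I*d + 1)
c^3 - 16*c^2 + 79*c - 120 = (c - 8)*(c - 5)*(c - 3)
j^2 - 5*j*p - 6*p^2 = (j - 6*p)*(j + p)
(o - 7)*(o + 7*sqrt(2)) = o^2 - 7*o + 7*sqrt(2)*o - 49*sqrt(2)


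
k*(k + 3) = k^2 + 3*k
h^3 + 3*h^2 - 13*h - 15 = (h - 3)*(h + 1)*(h + 5)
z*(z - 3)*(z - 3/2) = z^3 - 9*z^2/2 + 9*z/2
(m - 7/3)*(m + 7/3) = m^2 - 49/9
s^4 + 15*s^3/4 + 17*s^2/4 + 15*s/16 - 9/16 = (s - 1/4)*(s + 1)*(s + 3/2)^2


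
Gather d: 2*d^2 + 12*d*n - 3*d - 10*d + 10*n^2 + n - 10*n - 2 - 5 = 2*d^2 + d*(12*n - 13) + 10*n^2 - 9*n - 7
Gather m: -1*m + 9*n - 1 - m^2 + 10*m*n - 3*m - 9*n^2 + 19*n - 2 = -m^2 + m*(10*n - 4) - 9*n^2 + 28*n - 3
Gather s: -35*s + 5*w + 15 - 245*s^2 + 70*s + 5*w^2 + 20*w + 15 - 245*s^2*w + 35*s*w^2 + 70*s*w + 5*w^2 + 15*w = s^2*(-245*w - 245) + s*(35*w^2 + 70*w + 35) + 10*w^2 + 40*w + 30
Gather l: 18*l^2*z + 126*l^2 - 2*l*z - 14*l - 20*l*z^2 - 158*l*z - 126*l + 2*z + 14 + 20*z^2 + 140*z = l^2*(18*z + 126) + l*(-20*z^2 - 160*z - 140) + 20*z^2 + 142*z + 14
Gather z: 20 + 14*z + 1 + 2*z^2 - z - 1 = 2*z^2 + 13*z + 20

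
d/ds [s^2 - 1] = 2*s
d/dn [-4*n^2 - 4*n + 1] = -8*n - 4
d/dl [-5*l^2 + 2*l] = 2 - 10*l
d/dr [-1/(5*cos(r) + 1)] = -5*sin(r)/(5*cos(r) + 1)^2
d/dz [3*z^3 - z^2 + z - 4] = 9*z^2 - 2*z + 1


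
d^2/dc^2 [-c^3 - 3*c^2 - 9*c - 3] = -6*c - 6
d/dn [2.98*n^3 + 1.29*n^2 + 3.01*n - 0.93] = 8.94*n^2 + 2.58*n + 3.01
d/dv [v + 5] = 1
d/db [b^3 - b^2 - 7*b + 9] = 3*b^2 - 2*b - 7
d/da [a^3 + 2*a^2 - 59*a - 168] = 3*a^2 + 4*a - 59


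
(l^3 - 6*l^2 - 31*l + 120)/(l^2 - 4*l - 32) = (l^2 + 2*l - 15)/(l + 4)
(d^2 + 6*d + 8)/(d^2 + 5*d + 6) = (d + 4)/(d + 3)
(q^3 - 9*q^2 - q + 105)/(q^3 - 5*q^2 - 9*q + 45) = (q - 7)/(q - 3)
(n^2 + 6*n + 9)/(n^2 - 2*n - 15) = (n + 3)/(n - 5)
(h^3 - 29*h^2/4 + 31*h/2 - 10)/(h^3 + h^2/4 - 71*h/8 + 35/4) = 2*(h - 4)/(2*h + 7)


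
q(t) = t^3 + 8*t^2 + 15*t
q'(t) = 3*t^2 + 16*t + 15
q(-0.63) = -6.52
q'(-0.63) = 6.11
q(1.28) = 34.40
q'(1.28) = 40.40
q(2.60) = 110.66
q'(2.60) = 76.88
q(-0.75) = -7.17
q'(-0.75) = 4.69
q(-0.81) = -7.43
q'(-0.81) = 4.01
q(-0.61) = -6.40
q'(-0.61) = 6.36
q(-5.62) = -9.13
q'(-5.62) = 19.83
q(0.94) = 22.00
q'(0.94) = 32.69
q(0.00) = 0.00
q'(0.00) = 15.00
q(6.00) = 594.00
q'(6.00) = 219.00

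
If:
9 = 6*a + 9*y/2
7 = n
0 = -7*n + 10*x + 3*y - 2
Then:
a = 3/2 - 3*y/4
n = 7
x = 51/10 - 3*y/10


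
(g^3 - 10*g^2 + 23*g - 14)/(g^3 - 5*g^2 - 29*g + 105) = (g^2 - 3*g + 2)/(g^2 + 2*g - 15)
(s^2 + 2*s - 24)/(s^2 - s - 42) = (s - 4)/(s - 7)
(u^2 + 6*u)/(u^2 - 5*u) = (u + 6)/(u - 5)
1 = 1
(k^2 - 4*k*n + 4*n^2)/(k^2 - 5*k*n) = (k^2 - 4*k*n + 4*n^2)/(k*(k - 5*n))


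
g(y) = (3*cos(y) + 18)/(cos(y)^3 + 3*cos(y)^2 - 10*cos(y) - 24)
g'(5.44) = 0.01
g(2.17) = -0.93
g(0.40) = -0.69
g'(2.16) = -0.40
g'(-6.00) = 0.02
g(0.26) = -0.70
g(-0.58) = -0.69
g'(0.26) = 0.02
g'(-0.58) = -0.02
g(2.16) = -0.92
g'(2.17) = -0.40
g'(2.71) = -0.38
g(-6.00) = -0.70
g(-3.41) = -1.21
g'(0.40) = 0.02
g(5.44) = -0.69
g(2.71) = -1.16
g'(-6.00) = 0.02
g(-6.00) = -0.70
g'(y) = (3*cos(y) + 18)*(3*sin(y)*cos(y)^2 + 6*sin(y)*cos(y) - 10*sin(y))/(cos(y)^3 + 3*cos(y)^2 - 10*cos(y) - 24)^2 - 3*sin(y)/(cos(y)^3 + 3*cos(y)^2 - 10*cos(y) - 24) = 3*(75*cos(y) + 21*cos(2*y) + cos(3*y) - 51)*sin(y)/(2*(cos(y)^3 + 3*cos(y)^2 - 10*cos(y) - 24)^2)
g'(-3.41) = -0.27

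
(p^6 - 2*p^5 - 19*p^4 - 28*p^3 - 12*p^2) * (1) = p^6 - 2*p^5 - 19*p^4 - 28*p^3 - 12*p^2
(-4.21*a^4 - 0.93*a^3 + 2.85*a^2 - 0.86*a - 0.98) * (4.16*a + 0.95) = -17.5136*a^5 - 7.8683*a^4 + 10.9725*a^3 - 0.8701*a^2 - 4.8938*a - 0.931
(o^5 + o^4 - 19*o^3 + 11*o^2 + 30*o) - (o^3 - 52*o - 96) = o^5 + o^4 - 20*o^3 + 11*o^2 + 82*o + 96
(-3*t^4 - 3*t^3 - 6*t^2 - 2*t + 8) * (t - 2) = -3*t^5 + 3*t^4 + 10*t^2 + 12*t - 16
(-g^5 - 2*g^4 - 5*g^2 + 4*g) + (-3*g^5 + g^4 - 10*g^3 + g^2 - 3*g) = -4*g^5 - g^4 - 10*g^3 - 4*g^2 + g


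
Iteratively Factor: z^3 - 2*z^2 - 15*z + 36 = (z - 3)*(z^2 + z - 12) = (z - 3)*(z + 4)*(z - 3)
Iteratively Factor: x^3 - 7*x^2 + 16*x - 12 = (x - 3)*(x^2 - 4*x + 4) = (x - 3)*(x - 2)*(x - 2)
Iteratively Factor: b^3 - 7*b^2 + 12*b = (b - 4)*(b^2 - 3*b) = b*(b - 4)*(b - 3)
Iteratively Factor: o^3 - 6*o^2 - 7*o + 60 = (o - 5)*(o^2 - o - 12) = (o - 5)*(o - 4)*(o + 3)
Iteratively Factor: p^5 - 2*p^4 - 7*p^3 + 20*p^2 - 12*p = (p - 2)*(p^4 - 7*p^2 + 6*p) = (p - 2)^2*(p^3 + 2*p^2 - 3*p) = (p - 2)^2*(p + 3)*(p^2 - p) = (p - 2)^2*(p - 1)*(p + 3)*(p)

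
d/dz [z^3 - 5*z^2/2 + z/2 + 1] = 3*z^2 - 5*z + 1/2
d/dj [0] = 0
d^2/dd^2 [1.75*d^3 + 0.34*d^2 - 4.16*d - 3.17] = 10.5*d + 0.68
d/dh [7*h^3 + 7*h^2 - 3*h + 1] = 21*h^2 + 14*h - 3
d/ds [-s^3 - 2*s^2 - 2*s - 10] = -3*s^2 - 4*s - 2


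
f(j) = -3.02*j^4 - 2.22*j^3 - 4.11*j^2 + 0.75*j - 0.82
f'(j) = -12.08*j^3 - 6.66*j^2 - 8.22*j + 0.75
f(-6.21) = -4123.64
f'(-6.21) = 2687.91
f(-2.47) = -106.70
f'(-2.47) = 162.46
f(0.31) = -1.08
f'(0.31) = -2.80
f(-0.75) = -3.71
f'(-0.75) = 8.26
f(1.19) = -15.54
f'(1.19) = -38.82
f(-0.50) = -2.13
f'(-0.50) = 4.70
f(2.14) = -103.13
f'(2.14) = -165.73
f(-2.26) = -76.67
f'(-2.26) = 124.75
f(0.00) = -0.82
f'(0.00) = 0.75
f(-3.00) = -224.74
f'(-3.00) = 291.63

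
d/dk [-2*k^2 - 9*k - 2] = -4*k - 9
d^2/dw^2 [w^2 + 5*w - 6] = 2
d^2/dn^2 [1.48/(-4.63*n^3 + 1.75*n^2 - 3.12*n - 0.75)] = ((41.1144*n - 5.18)*(4.63*n^3 - 1.75*n^2 + 3.12*n + 0.75) - 1.48*(13.89*n^2 - 3.5*n + 3.12)*(27.78*n^2 - 7.0*n + 6.24))/(4.63*n^3 - 1.75*n^2 + 3.12*n + 0.75)^3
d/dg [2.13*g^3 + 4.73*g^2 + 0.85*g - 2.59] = 6.39*g^2 + 9.46*g + 0.85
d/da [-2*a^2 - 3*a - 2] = -4*a - 3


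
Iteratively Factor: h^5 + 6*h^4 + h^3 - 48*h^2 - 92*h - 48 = (h - 3)*(h^4 + 9*h^3 + 28*h^2 + 36*h + 16) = (h - 3)*(h + 4)*(h^3 + 5*h^2 + 8*h + 4) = (h - 3)*(h + 1)*(h + 4)*(h^2 + 4*h + 4) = (h - 3)*(h + 1)*(h + 2)*(h + 4)*(h + 2)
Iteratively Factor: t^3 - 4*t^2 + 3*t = (t - 1)*(t^2 - 3*t) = t*(t - 1)*(t - 3)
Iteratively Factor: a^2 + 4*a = (a + 4)*(a)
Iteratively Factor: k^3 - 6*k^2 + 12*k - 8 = (k - 2)*(k^2 - 4*k + 4) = (k - 2)^2*(k - 2)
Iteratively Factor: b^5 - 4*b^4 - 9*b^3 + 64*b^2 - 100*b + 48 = (b - 2)*(b^4 - 2*b^3 - 13*b^2 + 38*b - 24) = (b - 3)*(b - 2)*(b^3 + b^2 - 10*b + 8) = (b - 3)*(b - 2)*(b - 1)*(b^2 + 2*b - 8) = (b - 3)*(b - 2)^2*(b - 1)*(b + 4)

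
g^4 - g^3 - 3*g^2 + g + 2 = (g - 2)*(g - 1)*(g + 1)^2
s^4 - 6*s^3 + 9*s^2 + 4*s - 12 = (s - 3)*(s - 2)^2*(s + 1)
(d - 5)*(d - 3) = d^2 - 8*d + 15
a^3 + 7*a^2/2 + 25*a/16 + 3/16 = (a + 1/4)^2*(a + 3)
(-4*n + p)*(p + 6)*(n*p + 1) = -4*n^2*p^2 - 24*n^2*p + n*p^3 + 6*n*p^2 - 4*n*p - 24*n + p^2 + 6*p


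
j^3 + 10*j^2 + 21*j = j*(j + 3)*(j + 7)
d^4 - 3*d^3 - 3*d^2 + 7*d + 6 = (d - 3)*(d - 2)*(d + 1)^2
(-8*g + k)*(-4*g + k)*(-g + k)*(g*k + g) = -32*g^4*k - 32*g^4 + 44*g^3*k^2 + 44*g^3*k - 13*g^2*k^3 - 13*g^2*k^2 + g*k^4 + g*k^3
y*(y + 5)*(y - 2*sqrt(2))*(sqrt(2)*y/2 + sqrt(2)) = sqrt(2)*y^4/2 - 2*y^3 + 7*sqrt(2)*y^3/2 - 14*y^2 + 5*sqrt(2)*y^2 - 20*y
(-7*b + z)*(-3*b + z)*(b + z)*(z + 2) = 21*b^3*z + 42*b^3 + 11*b^2*z^2 + 22*b^2*z - 9*b*z^3 - 18*b*z^2 + z^4 + 2*z^3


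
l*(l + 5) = l^2 + 5*l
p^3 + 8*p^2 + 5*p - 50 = (p - 2)*(p + 5)^2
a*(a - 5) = a^2 - 5*a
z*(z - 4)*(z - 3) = z^3 - 7*z^2 + 12*z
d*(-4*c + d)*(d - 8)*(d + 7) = -4*c*d^3 + 4*c*d^2 + 224*c*d + d^4 - d^3 - 56*d^2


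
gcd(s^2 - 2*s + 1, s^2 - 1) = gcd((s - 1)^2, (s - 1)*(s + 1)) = s - 1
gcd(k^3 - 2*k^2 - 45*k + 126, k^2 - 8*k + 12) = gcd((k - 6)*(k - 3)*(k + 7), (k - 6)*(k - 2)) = k - 6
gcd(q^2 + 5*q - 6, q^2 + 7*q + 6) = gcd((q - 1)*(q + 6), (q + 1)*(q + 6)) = q + 6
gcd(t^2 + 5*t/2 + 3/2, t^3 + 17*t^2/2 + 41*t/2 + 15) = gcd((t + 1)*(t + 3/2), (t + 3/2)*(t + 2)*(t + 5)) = t + 3/2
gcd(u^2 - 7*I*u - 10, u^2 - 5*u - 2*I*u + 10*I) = u - 2*I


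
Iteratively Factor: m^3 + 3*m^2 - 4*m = (m + 4)*(m^2 - m) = m*(m + 4)*(m - 1)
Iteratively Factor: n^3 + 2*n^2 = (n)*(n^2 + 2*n) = n*(n + 2)*(n)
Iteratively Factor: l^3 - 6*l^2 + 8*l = (l - 2)*(l^2 - 4*l) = l*(l - 2)*(l - 4)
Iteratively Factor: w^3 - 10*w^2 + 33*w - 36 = (w - 4)*(w^2 - 6*w + 9) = (w - 4)*(w - 3)*(w - 3)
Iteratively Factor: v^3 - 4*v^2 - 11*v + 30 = (v + 3)*(v^2 - 7*v + 10) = (v - 2)*(v + 3)*(v - 5)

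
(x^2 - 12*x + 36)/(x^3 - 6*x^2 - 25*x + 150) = (x - 6)/(x^2 - 25)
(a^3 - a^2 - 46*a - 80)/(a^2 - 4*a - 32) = (a^2 + 7*a + 10)/(a + 4)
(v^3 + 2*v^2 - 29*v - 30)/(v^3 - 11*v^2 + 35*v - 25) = (v^2 + 7*v + 6)/(v^2 - 6*v + 5)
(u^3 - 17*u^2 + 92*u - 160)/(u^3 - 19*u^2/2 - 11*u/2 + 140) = 2*(u - 4)/(2*u + 7)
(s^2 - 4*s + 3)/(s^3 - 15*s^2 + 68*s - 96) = (s - 1)/(s^2 - 12*s + 32)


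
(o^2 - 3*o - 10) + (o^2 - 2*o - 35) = 2*o^2 - 5*o - 45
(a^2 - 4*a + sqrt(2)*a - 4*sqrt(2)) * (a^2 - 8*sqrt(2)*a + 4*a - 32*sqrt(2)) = a^4 - 7*sqrt(2)*a^3 - 32*a^2 + 112*sqrt(2)*a + 256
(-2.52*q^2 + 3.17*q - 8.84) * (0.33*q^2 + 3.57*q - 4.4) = -0.8316*q^4 - 7.9503*q^3 + 19.4877*q^2 - 45.5068*q + 38.896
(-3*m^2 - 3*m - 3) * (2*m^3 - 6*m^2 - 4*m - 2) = -6*m^5 + 12*m^4 + 24*m^3 + 36*m^2 + 18*m + 6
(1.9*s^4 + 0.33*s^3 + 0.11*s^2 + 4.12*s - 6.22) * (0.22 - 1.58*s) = -3.002*s^5 - 0.1034*s^4 - 0.1012*s^3 - 6.4854*s^2 + 10.734*s - 1.3684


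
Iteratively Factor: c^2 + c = (c)*(c + 1)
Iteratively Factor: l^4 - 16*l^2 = (l)*(l^3 - 16*l) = l^2*(l^2 - 16) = l^2*(l + 4)*(l - 4)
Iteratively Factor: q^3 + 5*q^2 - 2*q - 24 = (q + 3)*(q^2 + 2*q - 8) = (q + 3)*(q + 4)*(q - 2)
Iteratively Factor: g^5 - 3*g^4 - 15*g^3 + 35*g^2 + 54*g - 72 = (g + 3)*(g^4 - 6*g^3 + 3*g^2 + 26*g - 24) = (g - 4)*(g + 3)*(g^3 - 2*g^2 - 5*g + 6) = (g - 4)*(g - 3)*(g + 3)*(g^2 + g - 2) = (g - 4)*(g - 3)*(g - 1)*(g + 3)*(g + 2)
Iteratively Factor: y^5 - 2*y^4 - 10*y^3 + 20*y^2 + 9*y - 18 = (y + 1)*(y^4 - 3*y^3 - 7*y^2 + 27*y - 18) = (y - 2)*(y + 1)*(y^3 - y^2 - 9*y + 9) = (y - 2)*(y + 1)*(y + 3)*(y^2 - 4*y + 3) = (y - 2)*(y - 1)*(y + 1)*(y + 3)*(y - 3)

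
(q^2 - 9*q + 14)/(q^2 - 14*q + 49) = (q - 2)/(q - 7)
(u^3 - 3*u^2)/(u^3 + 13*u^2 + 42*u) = u*(u - 3)/(u^2 + 13*u + 42)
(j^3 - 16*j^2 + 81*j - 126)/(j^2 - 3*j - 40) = (-j^3 + 16*j^2 - 81*j + 126)/(-j^2 + 3*j + 40)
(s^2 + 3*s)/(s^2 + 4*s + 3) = s/(s + 1)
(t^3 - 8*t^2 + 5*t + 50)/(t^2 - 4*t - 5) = (t^2 - 3*t - 10)/(t + 1)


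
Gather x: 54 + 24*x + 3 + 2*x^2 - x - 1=2*x^2 + 23*x + 56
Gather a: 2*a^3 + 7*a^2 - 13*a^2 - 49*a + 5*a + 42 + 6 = 2*a^3 - 6*a^2 - 44*a + 48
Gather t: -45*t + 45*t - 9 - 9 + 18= 0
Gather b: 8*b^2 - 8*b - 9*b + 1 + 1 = 8*b^2 - 17*b + 2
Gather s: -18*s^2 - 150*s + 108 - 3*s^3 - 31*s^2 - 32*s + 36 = -3*s^3 - 49*s^2 - 182*s + 144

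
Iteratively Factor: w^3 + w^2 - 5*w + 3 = (w - 1)*(w^2 + 2*w - 3) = (w - 1)^2*(w + 3)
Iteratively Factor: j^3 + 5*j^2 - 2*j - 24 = (j + 3)*(j^2 + 2*j - 8) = (j + 3)*(j + 4)*(j - 2)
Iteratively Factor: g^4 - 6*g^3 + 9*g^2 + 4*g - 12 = (g - 2)*(g^3 - 4*g^2 + g + 6) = (g - 3)*(g - 2)*(g^2 - g - 2) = (g - 3)*(g - 2)*(g + 1)*(g - 2)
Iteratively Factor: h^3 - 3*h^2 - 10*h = (h)*(h^2 - 3*h - 10) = h*(h + 2)*(h - 5)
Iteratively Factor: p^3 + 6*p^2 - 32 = (p + 4)*(p^2 + 2*p - 8) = (p + 4)^2*(p - 2)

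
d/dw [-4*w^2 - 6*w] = -8*w - 6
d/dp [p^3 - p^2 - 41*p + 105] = 3*p^2 - 2*p - 41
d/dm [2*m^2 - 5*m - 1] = 4*m - 5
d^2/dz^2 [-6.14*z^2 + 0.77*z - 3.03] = -12.2800000000000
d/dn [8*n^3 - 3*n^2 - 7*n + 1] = 24*n^2 - 6*n - 7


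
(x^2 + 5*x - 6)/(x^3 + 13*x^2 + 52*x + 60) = (x - 1)/(x^2 + 7*x + 10)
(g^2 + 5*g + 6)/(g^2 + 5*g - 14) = (g^2 + 5*g + 6)/(g^2 + 5*g - 14)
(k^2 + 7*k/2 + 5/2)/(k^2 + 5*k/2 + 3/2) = (2*k + 5)/(2*k + 3)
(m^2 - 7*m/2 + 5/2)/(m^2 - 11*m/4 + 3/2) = 2*(2*m^2 - 7*m + 5)/(4*m^2 - 11*m + 6)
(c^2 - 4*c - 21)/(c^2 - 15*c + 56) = (c + 3)/(c - 8)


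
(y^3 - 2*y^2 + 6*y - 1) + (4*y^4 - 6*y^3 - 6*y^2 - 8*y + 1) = 4*y^4 - 5*y^3 - 8*y^2 - 2*y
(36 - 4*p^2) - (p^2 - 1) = 37 - 5*p^2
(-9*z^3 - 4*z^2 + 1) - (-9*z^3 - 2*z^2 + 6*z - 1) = -2*z^2 - 6*z + 2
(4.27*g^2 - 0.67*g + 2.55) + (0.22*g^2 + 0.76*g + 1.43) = 4.49*g^2 + 0.09*g + 3.98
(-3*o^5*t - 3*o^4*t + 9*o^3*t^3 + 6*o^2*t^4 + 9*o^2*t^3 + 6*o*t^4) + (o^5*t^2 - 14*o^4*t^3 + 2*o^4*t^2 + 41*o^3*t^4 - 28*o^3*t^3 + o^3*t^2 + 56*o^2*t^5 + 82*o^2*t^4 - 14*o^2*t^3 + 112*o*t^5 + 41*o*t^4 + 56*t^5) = o^5*t^2 - 3*o^5*t - 14*o^4*t^3 + 2*o^4*t^2 - 3*o^4*t + 41*o^3*t^4 - 19*o^3*t^3 + o^3*t^2 + 56*o^2*t^5 + 88*o^2*t^4 - 5*o^2*t^3 + 112*o*t^5 + 47*o*t^4 + 56*t^5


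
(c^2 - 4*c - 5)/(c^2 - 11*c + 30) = (c + 1)/(c - 6)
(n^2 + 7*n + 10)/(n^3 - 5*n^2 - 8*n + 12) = (n + 5)/(n^2 - 7*n + 6)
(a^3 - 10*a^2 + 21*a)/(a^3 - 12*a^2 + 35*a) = (a - 3)/(a - 5)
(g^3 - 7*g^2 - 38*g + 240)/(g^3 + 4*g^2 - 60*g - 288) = (g - 5)/(g + 6)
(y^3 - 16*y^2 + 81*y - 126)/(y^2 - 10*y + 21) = y - 6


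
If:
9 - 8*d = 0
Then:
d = 9/8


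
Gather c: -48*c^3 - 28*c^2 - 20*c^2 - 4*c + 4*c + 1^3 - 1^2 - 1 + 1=-48*c^3 - 48*c^2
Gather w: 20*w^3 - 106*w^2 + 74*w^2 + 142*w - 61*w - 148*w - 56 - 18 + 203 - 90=20*w^3 - 32*w^2 - 67*w + 39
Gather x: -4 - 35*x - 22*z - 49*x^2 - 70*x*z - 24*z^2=-49*x^2 + x*(-70*z - 35) - 24*z^2 - 22*z - 4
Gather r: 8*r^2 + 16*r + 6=8*r^2 + 16*r + 6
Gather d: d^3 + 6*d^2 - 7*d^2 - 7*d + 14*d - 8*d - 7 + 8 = d^3 - d^2 - d + 1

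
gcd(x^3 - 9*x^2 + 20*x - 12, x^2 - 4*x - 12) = x - 6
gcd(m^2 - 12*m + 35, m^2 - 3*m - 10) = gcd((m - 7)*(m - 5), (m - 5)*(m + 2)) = m - 5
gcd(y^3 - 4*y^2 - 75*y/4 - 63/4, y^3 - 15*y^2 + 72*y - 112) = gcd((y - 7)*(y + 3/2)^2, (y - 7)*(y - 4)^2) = y - 7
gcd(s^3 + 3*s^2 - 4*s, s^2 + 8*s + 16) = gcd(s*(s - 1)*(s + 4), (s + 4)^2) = s + 4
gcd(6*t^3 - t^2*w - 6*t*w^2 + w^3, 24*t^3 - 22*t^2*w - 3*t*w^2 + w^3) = 6*t^2 - 7*t*w + w^2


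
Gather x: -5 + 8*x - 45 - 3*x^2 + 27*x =-3*x^2 + 35*x - 50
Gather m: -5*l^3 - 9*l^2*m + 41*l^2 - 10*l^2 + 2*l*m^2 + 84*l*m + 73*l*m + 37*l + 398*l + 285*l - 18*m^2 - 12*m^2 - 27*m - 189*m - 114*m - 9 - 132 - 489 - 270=-5*l^3 + 31*l^2 + 720*l + m^2*(2*l - 30) + m*(-9*l^2 + 157*l - 330) - 900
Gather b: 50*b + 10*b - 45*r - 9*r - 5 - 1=60*b - 54*r - 6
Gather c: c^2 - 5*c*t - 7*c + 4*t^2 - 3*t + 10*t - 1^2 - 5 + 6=c^2 + c*(-5*t - 7) + 4*t^2 + 7*t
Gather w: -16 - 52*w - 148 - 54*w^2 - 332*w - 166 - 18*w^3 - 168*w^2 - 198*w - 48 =-18*w^3 - 222*w^2 - 582*w - 378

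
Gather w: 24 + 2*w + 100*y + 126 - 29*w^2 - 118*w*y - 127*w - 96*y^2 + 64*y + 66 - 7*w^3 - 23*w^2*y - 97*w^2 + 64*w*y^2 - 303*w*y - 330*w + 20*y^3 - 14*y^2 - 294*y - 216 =-7*w^3 + w^2*(-23*y - 126) + w*(64*y^2 - 421*y - 455) + 20*y^3 - 110*y^2 - 130*y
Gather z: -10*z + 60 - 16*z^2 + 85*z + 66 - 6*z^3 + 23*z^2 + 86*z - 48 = -6*z^3 + 7*z^2 + 161*z + 78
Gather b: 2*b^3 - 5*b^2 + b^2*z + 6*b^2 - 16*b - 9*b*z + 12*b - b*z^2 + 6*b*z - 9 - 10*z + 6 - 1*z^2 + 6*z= 2*b^3 + b^2*(z + 1) + b*(-z^2 - 3*z - 4) - z^2 - 4*z - 3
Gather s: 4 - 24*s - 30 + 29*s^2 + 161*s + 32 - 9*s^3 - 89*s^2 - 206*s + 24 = -9*s^3 - 60*s^2 - 69*s + 30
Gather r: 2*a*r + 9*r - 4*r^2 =-4*r^2 + r*(2*a + 9)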